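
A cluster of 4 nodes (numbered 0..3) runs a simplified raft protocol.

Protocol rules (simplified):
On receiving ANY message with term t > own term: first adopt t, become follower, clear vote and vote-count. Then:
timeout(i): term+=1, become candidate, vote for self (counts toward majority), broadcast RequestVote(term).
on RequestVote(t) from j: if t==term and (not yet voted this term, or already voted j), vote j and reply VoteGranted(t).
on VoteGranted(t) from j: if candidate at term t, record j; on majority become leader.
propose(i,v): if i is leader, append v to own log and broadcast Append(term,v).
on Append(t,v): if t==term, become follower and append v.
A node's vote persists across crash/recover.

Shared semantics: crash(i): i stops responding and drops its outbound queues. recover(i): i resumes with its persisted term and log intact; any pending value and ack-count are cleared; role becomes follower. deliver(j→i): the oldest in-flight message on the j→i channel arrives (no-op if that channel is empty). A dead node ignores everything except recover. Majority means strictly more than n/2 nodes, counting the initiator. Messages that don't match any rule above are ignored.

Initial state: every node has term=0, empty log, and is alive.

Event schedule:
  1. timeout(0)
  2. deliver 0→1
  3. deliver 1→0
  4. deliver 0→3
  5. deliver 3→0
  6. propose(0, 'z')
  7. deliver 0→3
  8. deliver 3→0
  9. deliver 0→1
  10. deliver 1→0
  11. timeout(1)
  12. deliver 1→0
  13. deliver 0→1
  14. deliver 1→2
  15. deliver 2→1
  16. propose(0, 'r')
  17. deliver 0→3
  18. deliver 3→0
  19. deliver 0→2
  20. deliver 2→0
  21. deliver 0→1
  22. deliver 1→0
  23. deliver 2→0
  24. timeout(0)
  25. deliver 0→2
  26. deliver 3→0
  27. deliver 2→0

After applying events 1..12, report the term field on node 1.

2

1. timeout(0):  <0:cand t1 ->
2. deliver 0→1:  <1:foll t1 ->
3. deliver 1→0:  nop
4. deliver 0→3:  <3:foll t1 ->
5. deliver 3→0:  <0:lead t1 ->
6. propose(0,'z'):  <0:lead t1 z>
7. deliver 0→3:  <3:foll t1 z>
8. deliver 3→0:  nop
9. deliver 0→1:  <1:foll t1 z>
10. deliver 1→0:  nop
11. timeout(1):  <1:cand t2 z>
12. deliver 1→0:  <0:foll t2 z>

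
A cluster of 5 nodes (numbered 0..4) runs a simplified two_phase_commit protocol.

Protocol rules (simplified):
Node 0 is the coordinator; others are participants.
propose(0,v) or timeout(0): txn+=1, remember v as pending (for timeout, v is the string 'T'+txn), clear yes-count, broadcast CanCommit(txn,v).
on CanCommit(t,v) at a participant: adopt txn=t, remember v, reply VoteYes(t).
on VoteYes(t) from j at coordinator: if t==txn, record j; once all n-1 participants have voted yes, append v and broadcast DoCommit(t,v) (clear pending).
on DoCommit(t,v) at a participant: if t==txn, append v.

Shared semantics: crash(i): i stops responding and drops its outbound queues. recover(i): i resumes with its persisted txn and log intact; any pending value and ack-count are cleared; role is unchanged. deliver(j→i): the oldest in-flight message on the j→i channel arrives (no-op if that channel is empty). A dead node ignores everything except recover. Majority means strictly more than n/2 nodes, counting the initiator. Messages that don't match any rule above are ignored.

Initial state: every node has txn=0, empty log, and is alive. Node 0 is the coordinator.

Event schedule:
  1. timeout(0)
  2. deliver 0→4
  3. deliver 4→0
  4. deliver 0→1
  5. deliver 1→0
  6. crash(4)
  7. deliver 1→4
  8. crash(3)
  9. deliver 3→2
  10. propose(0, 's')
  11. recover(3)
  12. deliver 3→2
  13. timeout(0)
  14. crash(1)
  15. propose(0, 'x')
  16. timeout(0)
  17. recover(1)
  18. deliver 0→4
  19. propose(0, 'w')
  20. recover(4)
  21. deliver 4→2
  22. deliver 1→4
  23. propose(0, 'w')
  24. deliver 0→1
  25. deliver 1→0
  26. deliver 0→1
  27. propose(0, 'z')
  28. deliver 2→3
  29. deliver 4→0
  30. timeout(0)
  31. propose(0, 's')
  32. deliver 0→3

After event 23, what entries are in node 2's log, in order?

empty

e1 timeout(0): 0[coor,t=1,-]
e2 deliver 0→4: 4[part,t=1,-]
e3 deliver 4→0: ·
e4 deliver 0→1: 1[part,t=1,-]
e5 deliver 1→0: ·
e6 crash(4): 4[✗part,t=1,-]
e7 deliver 1→4: ·
e8 crash(3): 3[✗part,t=0,-]
e9 deliver 3→2: ·
e10 propose(0,'s'): 0[coor,t=2,-]
e11 recover(3): 3[part,t=0,-]
e12 deliver 3→2: ·
e13 timeout(0): 0[coor,t=3,-]
e14 crash(1): 1[✗part,t=1,-]
e15 propose(0,'x'): 0[coor,t=4,-]
e16 timeout(0): 0[coor,t=5,-]
e17 recover(1): 1[part,t=1,-]
e18 deliver 0→4: ·
e19 propose(0,'w'): 0[coor,t=6,-]
e20 recover(4): 4[part,t=1,-]
e21 deliver 4→2: ·
e22 deliver 1→4: ·
e23 propose(0,'w'): 0[coor,t=7,-]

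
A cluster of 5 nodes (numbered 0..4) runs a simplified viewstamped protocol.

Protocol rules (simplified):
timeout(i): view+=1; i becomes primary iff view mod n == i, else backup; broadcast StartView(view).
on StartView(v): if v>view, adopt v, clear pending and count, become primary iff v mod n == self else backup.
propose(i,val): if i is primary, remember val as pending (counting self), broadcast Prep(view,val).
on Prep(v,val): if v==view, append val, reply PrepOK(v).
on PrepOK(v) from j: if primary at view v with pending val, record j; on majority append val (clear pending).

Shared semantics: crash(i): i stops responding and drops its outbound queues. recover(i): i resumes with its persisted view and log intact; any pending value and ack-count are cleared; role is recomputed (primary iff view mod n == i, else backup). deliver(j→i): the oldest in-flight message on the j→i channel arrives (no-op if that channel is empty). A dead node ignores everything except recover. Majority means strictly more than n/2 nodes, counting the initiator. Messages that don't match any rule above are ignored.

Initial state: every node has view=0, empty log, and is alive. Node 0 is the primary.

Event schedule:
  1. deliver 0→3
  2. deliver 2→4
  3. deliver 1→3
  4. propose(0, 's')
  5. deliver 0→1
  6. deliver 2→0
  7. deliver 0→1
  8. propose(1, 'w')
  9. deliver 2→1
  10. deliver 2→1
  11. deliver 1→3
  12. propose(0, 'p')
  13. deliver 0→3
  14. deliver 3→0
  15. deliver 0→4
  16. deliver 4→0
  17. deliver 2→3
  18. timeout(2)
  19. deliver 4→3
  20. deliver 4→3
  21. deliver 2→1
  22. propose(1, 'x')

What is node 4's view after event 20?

0

step 1 deliver 0→3: —
step 2 deliver 2→4: —
step 3 deliver 1→3: —
step 4 propose(0,'s'): —
step 5 deliver 0→1: 1={back,v=0,log=s}
step 6 deliver 2→0: —
step 7 deliver 0→1: —
step 8 propose(1,'w'): —
step 9 deliver 2→1: —
step 10 deliver 2→1: —
step 11 deliver 1→3: —
step 12 propose(0,'p'): —
step 13 deliver 0→3: 3={back,v=0,log=s}
step 14 deliver 3→0: —
step 15 deliver 0→4: 4={back,v=0,log=s}
step 16 deliver 4→0: 0={prim,v=0,log=p}
step 17 deliver 2→3: —
step 18 timeout(2): 2={back,v=1,log=-}
step 19 deliver 4→3: —
step 20 deliver 4→3: —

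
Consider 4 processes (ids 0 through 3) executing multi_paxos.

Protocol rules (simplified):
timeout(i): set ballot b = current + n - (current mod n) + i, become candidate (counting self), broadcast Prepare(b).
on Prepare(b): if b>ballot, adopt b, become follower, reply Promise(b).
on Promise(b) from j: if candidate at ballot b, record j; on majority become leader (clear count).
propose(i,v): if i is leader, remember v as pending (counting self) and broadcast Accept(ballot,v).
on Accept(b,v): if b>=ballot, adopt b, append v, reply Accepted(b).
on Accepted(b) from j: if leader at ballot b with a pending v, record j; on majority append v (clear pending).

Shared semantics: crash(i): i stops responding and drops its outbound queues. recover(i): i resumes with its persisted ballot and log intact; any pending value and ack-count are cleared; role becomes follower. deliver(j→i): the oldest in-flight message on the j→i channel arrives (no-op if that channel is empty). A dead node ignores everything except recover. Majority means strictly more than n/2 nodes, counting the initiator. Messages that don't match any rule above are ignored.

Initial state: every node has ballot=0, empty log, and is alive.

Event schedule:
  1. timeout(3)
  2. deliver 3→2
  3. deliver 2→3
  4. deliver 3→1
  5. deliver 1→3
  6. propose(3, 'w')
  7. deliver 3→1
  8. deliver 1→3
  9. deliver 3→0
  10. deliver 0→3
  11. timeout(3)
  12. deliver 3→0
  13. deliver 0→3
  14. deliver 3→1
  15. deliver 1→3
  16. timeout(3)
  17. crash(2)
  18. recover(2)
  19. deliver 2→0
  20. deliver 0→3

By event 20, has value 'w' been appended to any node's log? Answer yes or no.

yes

1. timeout(3):  <3:cand b7 ->
2. deliver 3→2:  <2:foll b7 ->
3. deliver 2→3:  nop
4. deliver 3→1:  <1:foll b7 ->
5. deliver 1→3:  <3:lead b7 ->
6. propose(3,'w'):  nop
7. deliver 3→1:  <1:foll b7 w>
8. deliver 1→3:  nop
9. deliver 3→0:  <0:foll b7 ->
10. deliver 0→3:  nop
11. timeout(3):  <3:cand b11 ->
12. deliver 3→0:  <0:foll b7 w>
13. deliver 0→3:  nop
14. deliver 3→1:  <1:foll b11 w>
15. deliver 1→3:  nop
16. timeout(3):  <3:cand b15 ->
17. crash(2):  <2:✗foll b7 ->
18. recover(2):  <2:foll b7 ->
19. deliver 2→0:  nop
20. deliver 0→3:  nop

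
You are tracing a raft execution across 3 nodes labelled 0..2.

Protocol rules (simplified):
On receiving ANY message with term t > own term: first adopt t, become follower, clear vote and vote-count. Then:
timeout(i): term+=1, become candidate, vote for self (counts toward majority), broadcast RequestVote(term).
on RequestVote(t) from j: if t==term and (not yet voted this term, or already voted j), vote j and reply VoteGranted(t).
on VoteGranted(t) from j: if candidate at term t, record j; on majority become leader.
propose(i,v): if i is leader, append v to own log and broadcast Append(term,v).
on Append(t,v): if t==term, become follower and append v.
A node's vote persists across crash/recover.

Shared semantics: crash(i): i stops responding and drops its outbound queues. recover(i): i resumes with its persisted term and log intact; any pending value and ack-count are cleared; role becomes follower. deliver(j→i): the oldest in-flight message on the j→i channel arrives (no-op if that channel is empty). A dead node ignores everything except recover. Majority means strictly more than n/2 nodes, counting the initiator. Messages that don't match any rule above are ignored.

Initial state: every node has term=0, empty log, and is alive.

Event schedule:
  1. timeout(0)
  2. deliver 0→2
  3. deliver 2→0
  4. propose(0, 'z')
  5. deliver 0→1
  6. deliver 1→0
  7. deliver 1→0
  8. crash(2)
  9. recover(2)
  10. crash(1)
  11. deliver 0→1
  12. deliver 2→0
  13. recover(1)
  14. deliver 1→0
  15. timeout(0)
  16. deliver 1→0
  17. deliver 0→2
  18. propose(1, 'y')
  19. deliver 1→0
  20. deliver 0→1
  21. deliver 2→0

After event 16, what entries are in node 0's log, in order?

after 1 — timeout(0): n0:cand/t1/[-]
after 2 — deliver 0→2: n2:foll/t1/[-]
after 3 — deliver 2→0: n0:lead/t1/[-]
after 4 — propose(0,'z'): n0:lead/t1/[z]
after 5 — deliver 0→1: n1:foll/t1/[-]
after 6 — deliver 1→0: ·
after 7 — deliver 1→0: ·
after 8 — crash(2): n2:✗foll/t1/[-]
after 9 — recover(2): n2:foll/t1/[-]
after 10 — crash(1): n1:✗foll/t1/[-]
after 11 — deliver 0→1: ·
after 12 — deliver 2→0: ·
after 13 — recover(1): n1:foll/t1/[-]
after 14 — deliver 1→0: ·
after 15 — timeout(0): n0:cand/t2/[z]
after 16 — deliver 1→0: ·

z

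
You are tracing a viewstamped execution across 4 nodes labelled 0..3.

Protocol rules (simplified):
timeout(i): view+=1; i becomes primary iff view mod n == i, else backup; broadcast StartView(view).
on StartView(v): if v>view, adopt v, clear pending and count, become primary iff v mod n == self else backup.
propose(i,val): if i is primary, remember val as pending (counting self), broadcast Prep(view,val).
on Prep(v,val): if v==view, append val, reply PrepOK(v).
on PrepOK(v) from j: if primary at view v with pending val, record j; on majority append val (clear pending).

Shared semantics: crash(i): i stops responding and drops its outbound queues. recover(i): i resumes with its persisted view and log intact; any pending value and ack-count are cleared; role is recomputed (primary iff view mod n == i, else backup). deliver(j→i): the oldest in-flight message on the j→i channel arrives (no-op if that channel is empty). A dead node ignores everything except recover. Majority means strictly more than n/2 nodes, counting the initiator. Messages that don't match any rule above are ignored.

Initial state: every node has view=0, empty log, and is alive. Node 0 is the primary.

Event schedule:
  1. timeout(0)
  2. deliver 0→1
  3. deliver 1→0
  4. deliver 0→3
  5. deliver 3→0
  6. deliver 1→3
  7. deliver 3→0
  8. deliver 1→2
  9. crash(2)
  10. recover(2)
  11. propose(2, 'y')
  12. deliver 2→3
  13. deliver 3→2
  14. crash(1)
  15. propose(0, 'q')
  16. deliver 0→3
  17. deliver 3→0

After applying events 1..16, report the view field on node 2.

after 1 — timeout(0): n0:back/v1/[-]
after 2 — deliver 0→1: n1:prim/v1/[-]
after 3 — deliver 1→0: ·
after 4 — deliver 0→3: n3:back/v1/[-]
after 5 — deliver 3→0: ·
after 6 — deliver 1→3: ·
after 7 — deliver 3→0: ·
after 8 — deliver 1→2: ·
after 9 — crash(2): n2:✗back/v0/[-]
after 10 — recover(2): n2:back/v0/[-]
after 11 — propose(2,'y'): ·
after 12 — deliver 2→3: ·
after 13 — deliver 3→2: ·
after 14 — crash(1): n1:✗prim/v1/[-]
after 15 — propose(0,'q'): ·
after 16 — deliver 0→3: ·

0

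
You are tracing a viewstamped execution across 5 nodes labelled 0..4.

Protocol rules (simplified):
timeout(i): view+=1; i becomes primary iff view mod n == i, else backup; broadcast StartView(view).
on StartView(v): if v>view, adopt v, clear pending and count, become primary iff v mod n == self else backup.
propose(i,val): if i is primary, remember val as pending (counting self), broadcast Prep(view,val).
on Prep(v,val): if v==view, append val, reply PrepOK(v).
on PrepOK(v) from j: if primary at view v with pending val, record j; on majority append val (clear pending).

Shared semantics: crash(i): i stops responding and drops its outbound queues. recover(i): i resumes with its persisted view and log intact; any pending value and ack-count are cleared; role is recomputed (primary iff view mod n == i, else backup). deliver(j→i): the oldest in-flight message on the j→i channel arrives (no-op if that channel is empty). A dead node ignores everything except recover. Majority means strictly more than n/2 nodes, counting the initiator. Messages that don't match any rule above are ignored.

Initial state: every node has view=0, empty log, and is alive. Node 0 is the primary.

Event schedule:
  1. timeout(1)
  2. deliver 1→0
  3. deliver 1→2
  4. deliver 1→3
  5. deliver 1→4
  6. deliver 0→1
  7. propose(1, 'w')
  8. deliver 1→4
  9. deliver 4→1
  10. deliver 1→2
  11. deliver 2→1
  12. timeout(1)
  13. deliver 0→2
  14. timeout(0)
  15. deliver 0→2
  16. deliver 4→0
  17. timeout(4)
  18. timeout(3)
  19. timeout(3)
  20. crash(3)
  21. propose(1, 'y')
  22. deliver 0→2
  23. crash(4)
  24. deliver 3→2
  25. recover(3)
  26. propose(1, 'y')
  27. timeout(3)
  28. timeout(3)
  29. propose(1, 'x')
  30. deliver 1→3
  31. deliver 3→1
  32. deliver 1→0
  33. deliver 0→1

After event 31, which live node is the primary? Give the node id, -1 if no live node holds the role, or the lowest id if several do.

2

[1] timeout(1) → N1(prim v1 [-])
[2] deliver 1→0 → N0(back v1 [-])
[3] deliver 1→2 → N2(back v1 [-])
[4] deliver 1→3 → N3(back v1 [-])
[5] deliver 1→4 → N4(back v1 [-])
[6] deliver 0→1 → ∅
[7] propose(1,'w') → ∅
[8] deliver 1→4 → N4(back v1 [w])
[9] deliver 4→1 → ∅
[10] deliver 1→2 → N2(back v1 [w])
[11] deliver 2→1 → N1(prim v1 [w])
[12] timeout(1) → N1(back v2 [w])
[13] deliver 0→2 → ∅
[14] timeout(0) → N0(back v2 [-])
[15] deliver 0→2 → N2(prim v2 [w])
[16] deliver 4→0 → ∅
[17] timeout(4) → N4(back v2 [w])
[18] timeout(3) → N3(back v2 [-])
[19] timeout(3) → N3(prim v3 [-])
[20] crash(3) → N3(✗prim v3 [-])
[21] propose(1,'y') → ∅
[22] deliver 0→2 → ∅
[23] crash(4) → N4(✗back v2 [w])
[24] deliver 3→2 → ∅
[25] recover(3) → N3(prim v3 [-])
[26] propose(1,'y') → ∅
[27] timeout(3) → N3(back v4 [-])
[28] timeout(3) → N3(back v5 [-])
[29] propose(1,'x') → ∅
[30] deliver 1→3 → ∅
[31] deliver 3→1 → N1(back v4 [w])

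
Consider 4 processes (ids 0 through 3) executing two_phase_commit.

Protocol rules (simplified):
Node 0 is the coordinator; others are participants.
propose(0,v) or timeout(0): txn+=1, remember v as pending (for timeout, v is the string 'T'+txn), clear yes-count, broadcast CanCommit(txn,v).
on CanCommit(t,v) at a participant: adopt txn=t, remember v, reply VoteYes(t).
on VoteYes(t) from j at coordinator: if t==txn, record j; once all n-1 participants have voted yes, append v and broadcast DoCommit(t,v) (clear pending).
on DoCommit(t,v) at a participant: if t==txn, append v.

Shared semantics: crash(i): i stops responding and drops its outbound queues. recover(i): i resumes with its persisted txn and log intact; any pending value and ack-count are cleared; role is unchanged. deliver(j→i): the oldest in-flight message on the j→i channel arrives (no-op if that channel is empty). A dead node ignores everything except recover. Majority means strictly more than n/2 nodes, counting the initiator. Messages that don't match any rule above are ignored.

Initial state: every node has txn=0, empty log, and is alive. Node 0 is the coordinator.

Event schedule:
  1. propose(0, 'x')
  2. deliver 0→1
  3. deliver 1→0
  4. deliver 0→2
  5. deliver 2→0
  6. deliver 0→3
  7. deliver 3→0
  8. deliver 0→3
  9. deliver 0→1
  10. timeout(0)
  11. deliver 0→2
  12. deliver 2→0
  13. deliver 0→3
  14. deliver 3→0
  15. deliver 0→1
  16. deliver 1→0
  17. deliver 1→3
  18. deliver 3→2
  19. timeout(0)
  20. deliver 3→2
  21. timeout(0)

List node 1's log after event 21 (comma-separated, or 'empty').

e1 propose(0,'x'): 0[coor,t=1,-]
e2 deliver 0→1: 1[part,t=1,-]
e3 deliver 1→0: ·
e4 deliver 0→2: 2[part,t=1,-]
e5 deliver 2→0: ·
e6 deliver 0→3: 3[part,t=1,-]
e7 deliver 3→0: 0[coor,t=1,x]
e8 deliver 0→3: 3[part,t=1,x]
e9 deliver 0→1: 1[part,t=1,x]
e10 timeout(0): 0[coor,t=2,x]
e11 deliver 0→2: 2[part,t=1,x]
e12 deliver 2→0: ·
e13 deliver 0→3: 3[part,t=2,x]
e14 deliver 3→0: ·
e15 deliver 0→1: 1[part,t=2,x]
e16 deliver 1→0: ·
e17 deliver 1→3: ·
e18 deliver 3→2: ·
e19 timeout(0): 0[coor,t=3,x]
e20 deliver 3→2: ·
e21 timeout(0): 0[coor,t=4,x]

x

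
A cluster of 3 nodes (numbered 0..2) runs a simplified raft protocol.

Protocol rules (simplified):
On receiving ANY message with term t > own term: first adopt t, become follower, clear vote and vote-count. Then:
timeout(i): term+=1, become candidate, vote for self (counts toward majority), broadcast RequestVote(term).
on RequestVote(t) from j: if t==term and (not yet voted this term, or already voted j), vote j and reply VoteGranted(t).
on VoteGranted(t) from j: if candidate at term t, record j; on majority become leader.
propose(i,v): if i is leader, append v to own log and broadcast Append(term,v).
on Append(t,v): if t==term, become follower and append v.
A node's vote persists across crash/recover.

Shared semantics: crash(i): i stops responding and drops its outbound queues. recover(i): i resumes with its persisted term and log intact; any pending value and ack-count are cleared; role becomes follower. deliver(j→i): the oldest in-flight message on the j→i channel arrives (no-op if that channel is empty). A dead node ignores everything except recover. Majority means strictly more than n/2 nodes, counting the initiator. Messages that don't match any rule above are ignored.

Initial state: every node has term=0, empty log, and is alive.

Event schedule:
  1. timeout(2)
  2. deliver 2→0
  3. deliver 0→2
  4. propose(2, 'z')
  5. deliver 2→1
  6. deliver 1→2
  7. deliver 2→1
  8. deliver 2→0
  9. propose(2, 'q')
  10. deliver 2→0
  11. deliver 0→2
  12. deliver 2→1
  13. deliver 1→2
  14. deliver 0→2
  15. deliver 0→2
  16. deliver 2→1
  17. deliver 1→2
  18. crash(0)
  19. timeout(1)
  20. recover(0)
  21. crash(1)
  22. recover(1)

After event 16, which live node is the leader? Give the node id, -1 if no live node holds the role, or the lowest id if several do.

2

e1 timeout(2): 2[cand,t=1,-]
e2 deliver 2→0: 0[foll,t=1,-]
e3 deliver 0→2: 2[lead,t=1,-]
e4 propose(2,'z'): 2[lead,t=1,z]
e5 deliver 2→1: 1[foll,t=1,-]
e6 deliver 1→2: ·
e7 deliver 2→1: 1[foll,t=1,z]
e8 deliver 2→0: 0[foll,t=1,z]
e9 propose(2,'q'): 2[lead,t=1,z,q]
e10 deliver 2→0: 0[foll,t=1,z,q]
e11 deliver 0→2: ·
e12 deliver 2→1: 1[foll,t=1,z,q]
e13 deliver 1→2: ·
e14 deliver 0→2: ·
e15 deliver 0→2: ·
e16 deliver 2→1: ·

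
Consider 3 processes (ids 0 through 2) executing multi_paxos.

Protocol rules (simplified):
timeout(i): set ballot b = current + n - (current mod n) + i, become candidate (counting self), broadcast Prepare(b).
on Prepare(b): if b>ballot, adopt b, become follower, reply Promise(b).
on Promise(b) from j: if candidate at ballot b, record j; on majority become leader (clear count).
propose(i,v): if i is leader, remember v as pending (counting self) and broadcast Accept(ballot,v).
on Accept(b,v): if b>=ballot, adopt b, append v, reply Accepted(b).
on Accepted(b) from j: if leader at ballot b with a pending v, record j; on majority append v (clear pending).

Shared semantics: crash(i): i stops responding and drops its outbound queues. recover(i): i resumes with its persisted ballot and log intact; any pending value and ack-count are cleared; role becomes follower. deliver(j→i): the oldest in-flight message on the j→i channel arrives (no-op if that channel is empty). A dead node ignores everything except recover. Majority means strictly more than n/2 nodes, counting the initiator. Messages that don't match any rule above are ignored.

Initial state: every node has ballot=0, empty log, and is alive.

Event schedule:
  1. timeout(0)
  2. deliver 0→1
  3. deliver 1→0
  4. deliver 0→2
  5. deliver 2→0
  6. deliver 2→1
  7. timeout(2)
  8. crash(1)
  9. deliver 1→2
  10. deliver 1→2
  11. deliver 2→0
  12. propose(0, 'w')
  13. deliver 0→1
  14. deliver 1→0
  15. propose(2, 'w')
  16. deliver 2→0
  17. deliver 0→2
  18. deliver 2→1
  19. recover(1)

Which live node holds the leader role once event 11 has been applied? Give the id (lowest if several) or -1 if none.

-1

e1 timeout(0): 0[cand,b=3,-]
e2 deliver 0→1: 1[foll,b=3,-]
e3 deliver 1→0: 0[lead,b=3,-]
e4 deliver 0→2: 2[foll,b=3,-]
e5 deliver 2→0: ·
e6 deliver 2→1: ·
e7 timeout(2): 2[cand,b=8,-]
e8 crash(1): 1[✗foll,b=3,-]
e9 deliver 1→2: ·
e10 deliver 1→2: ·
e11 deliver 2→0: 0[foll,b=8,-]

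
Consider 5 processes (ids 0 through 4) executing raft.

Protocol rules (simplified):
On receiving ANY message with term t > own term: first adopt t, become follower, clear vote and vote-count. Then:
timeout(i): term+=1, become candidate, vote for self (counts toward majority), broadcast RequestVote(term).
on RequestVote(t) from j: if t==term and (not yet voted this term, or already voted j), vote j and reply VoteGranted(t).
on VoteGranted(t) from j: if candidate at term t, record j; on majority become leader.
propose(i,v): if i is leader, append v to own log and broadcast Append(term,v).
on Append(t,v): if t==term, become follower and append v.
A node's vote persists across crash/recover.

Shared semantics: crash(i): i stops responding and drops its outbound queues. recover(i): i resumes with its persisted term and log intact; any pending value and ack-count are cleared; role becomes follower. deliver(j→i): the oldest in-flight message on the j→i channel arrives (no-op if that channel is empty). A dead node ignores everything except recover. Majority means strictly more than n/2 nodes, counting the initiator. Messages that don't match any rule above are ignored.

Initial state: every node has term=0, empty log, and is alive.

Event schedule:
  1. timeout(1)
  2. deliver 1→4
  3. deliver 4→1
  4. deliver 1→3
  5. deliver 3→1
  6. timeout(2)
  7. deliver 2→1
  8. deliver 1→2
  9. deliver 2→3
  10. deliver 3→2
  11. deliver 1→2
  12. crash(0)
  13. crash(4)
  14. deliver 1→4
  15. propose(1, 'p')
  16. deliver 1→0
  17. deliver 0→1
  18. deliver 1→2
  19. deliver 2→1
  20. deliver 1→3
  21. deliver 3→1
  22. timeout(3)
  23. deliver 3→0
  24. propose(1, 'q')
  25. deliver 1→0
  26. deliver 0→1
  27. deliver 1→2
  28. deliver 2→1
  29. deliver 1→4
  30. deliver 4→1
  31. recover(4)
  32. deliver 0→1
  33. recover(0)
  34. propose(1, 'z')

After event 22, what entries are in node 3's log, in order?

p

e1 timeout(1): 1[cand,t=1,-]
e2 deliver 1→4: 4[foll,t=1,-]
e3 deliver 4→1: ·
e4 deliver 1→3: 3[foll,t=1,-]
e5 deliver 3→1: 1[lead,t=1,-]
e6 timeout(2): 2[cand,t=1,-]
e7 deliver 2→1: ·
e8 deliver 1→2: ·
e9 deliver 2→3: ·
e10 deliver 3→2: ·
e11 deliver 1→2: ·
e12 crash(0): 0[✗foll,t=0,-]
e13 crash(4): 4[✗foll,t=1,-]
e14 deliver 1→4: ·
e15 propose(1,'p'): 1[lead,t=1,p]
e16 deliver 1→0: ·
e17 deliver 0→1: ·
e18 deliver 1→2: 2[foll,t=1,p]
e19 deliver 2→1: ·
e20 deliver 1→3: 3[foll,t=1,p]
e21 deliver 3→1: ·
e22 timeout(3): 3[cand,t=2,p]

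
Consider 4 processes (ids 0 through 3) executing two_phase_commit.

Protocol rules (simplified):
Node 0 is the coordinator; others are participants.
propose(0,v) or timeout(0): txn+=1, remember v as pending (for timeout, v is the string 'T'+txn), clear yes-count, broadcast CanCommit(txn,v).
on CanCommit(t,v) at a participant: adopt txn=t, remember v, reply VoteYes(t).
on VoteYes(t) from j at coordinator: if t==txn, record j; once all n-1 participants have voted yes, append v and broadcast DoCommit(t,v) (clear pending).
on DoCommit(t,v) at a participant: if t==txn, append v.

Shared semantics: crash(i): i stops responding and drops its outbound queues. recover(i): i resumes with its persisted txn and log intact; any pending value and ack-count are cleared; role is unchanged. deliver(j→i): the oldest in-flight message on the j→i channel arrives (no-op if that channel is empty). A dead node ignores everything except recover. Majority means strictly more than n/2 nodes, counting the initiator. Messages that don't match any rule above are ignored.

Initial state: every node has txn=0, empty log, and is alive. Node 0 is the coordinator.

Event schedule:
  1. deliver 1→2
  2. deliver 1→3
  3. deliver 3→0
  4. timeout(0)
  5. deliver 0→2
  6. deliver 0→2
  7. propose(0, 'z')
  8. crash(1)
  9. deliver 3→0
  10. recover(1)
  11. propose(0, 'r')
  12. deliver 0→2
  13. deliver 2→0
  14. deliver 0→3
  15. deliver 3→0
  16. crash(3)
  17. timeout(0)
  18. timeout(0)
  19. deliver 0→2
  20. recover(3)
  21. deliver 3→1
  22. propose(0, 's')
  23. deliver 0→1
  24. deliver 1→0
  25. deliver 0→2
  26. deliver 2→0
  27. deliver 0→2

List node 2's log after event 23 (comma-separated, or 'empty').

1. deliver 1→2:  nop
2. deliver 1→3:  nop
3. deliver 3→0:  nop
4. timeout(0):  <0:coor t1 ->
5. deliver 0→2:  <2:part t1 ->
6. deliver 0→2:  nop
7. propose(0,'z'):  <0:coor t2 ->
8. crash(1):  <1:✗part t0 ->
9. deliver 3→0:  nop
10. recover(1):  <1:part t0 ->
11. propose(0,'r'):  <0:coor t3 ->
12. deliver 0→2:  <2:part t2 ->
13. deliver 2→0:  nop
14. deliver 0→3:  <3:part t1 ->
15. deliver 3→0:  nop
16. crash(3):  <3:✗part t1 ->
17. timeout(0):  <0:coor t4 ->
18. timeout(0):  <0:coor t5 ->
19. deliver 0→2:  <2:part t3 ->
20. recover(3):  <3:part t1 ->
21. deliver 3→1:  nop
22. propose(0,'s'):  <0:coor t6 ->
23. deliver 0→1:  <1:part t1 ->

empty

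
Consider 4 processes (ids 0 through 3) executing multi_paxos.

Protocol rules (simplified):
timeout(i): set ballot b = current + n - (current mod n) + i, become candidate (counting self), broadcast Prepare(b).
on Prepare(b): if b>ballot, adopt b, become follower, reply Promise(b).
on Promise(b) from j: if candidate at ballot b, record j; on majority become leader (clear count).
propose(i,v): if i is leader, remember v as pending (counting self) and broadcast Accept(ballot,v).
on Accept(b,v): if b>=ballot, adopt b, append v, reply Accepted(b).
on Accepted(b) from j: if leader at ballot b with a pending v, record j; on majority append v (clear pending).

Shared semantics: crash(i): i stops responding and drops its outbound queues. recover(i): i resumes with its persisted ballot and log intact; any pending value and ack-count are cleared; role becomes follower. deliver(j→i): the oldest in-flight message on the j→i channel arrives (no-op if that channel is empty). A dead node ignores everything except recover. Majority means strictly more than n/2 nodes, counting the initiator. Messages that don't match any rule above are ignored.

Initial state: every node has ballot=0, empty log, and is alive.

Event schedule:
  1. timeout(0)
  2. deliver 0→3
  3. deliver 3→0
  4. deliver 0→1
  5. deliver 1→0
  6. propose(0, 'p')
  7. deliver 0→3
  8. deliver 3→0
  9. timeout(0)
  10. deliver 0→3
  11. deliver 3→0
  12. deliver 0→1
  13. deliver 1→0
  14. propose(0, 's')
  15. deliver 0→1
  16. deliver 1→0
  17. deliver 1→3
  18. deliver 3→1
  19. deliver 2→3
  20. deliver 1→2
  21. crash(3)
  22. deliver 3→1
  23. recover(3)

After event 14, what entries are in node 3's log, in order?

p

[1] timeout(0) → N0(cand b4 [-])
[2] deliver 0→3 → N3(foll b4 [-])
[3] deliver 3→0 → ∅
[4] deliver 0→1 → N1(foll b4 [-])
[5] deliver 1→0 → N0(lead b4 [-])
[6] propose(0,'p') → ∅
[7] deliver 0→3 → N3(foll b4 [p])
[8] deliver 3→0 → ∅
[9] timeout(0) → N0(cand b8 [-])
[10] deliver 0→3 → N3(foll b8 [p])
[11] deliver 3→0 → ∅
[12] deliver 0→1 → N1(foll b4 [p])
[13] deliver 1→0 → ∅
[14] propose(0,'s') → ∅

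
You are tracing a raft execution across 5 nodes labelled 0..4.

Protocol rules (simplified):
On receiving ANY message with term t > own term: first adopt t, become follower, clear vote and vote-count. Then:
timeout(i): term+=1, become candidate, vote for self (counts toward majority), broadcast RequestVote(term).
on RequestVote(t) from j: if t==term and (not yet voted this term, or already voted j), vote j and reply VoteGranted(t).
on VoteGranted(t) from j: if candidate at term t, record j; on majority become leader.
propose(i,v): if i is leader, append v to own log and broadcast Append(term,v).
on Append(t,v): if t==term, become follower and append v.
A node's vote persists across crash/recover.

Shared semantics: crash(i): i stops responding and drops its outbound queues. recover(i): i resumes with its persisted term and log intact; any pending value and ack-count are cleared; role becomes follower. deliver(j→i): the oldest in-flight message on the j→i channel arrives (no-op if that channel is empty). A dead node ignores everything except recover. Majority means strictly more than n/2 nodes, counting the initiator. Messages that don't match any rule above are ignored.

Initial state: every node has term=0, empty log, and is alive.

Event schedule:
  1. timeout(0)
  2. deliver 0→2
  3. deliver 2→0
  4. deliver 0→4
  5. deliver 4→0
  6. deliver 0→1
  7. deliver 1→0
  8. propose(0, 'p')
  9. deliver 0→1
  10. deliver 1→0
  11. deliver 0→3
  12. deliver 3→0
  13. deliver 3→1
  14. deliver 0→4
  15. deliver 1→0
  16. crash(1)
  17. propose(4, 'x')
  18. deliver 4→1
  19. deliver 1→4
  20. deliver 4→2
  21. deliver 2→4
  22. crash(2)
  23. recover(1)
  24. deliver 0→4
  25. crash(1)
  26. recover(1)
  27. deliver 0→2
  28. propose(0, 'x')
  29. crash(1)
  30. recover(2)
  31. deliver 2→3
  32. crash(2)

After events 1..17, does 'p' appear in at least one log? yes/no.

after 1 — timeout(0): n0:cand/t1/[-]
after 2 — deliver 0→2: n2:foll/t1/[-]
after 3 — deliver 2→0: ·
after 4 — deliver 0→4: n4:foll/t1/[-]
after 5 — deliver 4→0: n0:lead/t1/[-]
after 6 — deliver 0→1: n1:foll/t1/[-]
after 7 — deliver 1→0: ·
after 8 — propose(0,'p'): n0:lead/t1/[p]
after 9 — deliver 0→1: n1:foll/t1/[p]
after 10 — deliver 1→0: ·
after 11 — deliver 0→3: n3:foll/t1/[-]
after 12 — deliver 3→0: ·
after 13 — deliver 3→1: ·
after 14 — deliver 0→4: n4:foll/t1/[p]
after 15 — deliver 1→0: ·
after 16 — crash(1): n1:✗foll/t1/[p]
after 17 — propose(4,'x'): ·

yes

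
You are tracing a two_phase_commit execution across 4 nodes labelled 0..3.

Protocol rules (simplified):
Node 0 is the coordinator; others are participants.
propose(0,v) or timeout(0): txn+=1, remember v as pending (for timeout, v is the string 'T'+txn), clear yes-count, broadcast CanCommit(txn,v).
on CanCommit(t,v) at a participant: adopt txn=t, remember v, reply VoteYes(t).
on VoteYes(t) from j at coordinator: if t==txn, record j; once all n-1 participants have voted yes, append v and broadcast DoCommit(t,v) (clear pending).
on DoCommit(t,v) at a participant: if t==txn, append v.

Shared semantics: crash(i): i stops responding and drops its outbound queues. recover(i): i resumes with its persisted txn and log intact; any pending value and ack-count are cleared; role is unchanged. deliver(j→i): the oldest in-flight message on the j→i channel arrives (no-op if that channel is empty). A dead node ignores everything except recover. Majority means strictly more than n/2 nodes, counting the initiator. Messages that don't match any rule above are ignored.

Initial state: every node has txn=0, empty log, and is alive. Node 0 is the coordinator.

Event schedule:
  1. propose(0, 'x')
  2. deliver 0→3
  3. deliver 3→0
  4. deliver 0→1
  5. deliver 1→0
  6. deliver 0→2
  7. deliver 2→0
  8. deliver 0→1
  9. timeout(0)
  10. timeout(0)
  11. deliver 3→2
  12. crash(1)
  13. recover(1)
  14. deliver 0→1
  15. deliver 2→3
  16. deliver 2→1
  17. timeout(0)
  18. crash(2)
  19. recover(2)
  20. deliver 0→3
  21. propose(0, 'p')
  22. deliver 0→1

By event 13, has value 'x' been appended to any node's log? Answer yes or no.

yes

e1 propose(0,'x'): 0[coor,t=1,-]
e2 deliver 0→3: 3[part,t=1,-]
e3 deliver 3→0: ·
e4 deliver 0→1: 1[part,t=1,-]
e5 deliver 1→0: ·
e6 deliver 0→2: 2[part,t=1,-]
e7 deliver 2→0: 0[coor,t=1,x]
e8 deliver 0→1: 1[part,t=1,x]
e9 timeout(0): 0[coor,t=2,x]
e10 timeout(0): 0[coor,t=3,x]
e11 deliver 3→2: ·
e12 crash(1): 1[✗part,t=1,x]
e13 recover(1): 1[part,t=1,x]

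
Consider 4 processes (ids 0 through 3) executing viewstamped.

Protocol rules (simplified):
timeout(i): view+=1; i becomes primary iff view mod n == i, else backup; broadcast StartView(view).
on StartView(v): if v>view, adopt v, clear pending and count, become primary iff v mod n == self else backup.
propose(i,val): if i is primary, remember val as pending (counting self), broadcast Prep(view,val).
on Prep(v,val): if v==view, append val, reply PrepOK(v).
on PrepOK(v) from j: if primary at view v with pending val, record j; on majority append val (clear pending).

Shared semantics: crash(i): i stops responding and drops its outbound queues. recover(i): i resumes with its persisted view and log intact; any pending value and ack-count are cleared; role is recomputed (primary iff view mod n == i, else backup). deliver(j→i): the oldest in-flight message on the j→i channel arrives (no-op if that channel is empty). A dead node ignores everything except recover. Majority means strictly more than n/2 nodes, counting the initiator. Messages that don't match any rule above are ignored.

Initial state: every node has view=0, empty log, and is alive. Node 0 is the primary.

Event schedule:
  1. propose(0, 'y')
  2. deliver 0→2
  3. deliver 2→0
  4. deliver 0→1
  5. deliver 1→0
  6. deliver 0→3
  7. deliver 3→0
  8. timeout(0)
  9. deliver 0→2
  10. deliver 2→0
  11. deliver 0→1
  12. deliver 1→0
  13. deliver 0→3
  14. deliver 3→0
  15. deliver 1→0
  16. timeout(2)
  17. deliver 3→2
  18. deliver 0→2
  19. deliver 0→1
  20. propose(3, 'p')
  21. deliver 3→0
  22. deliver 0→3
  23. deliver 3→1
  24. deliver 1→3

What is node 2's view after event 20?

2

step 1 propose(0,'y'): —
step 2 deliver 0→2: 2={back,v=0,log=y}
step 3 deliver 2→0: —
step 4 deliver 0→1: 1={back,v=0,log=y}
step 5 deliver 1→0: 0={prim,v=0,log=y}
step 6 deliver 0→3: 3={back,v=0,log=y}
step 7 deliver 3→0: —
step 8 timeout(0): 0={back,v=1,log=y}
step 9 deliver 0→2: 2={back,v=1,log=y}
step 10 deliver 2→0: —
step 11 deliver 0→1: 1={prim,v=1,log=y}
step 12 deliver 1→0: —
step 13 deliver 0→3: 3={back,v=1,log=y}
step 14 deliver 3→0: —
step 15 deliver 1→0: —
step 16 timeout(2): 2={prim,v=2,log=y}
step 17 deliver 3→2: —
step 18 deliver 0→2: —
step 19 deliver 0→1: —
step 20 propose(3,'p'): —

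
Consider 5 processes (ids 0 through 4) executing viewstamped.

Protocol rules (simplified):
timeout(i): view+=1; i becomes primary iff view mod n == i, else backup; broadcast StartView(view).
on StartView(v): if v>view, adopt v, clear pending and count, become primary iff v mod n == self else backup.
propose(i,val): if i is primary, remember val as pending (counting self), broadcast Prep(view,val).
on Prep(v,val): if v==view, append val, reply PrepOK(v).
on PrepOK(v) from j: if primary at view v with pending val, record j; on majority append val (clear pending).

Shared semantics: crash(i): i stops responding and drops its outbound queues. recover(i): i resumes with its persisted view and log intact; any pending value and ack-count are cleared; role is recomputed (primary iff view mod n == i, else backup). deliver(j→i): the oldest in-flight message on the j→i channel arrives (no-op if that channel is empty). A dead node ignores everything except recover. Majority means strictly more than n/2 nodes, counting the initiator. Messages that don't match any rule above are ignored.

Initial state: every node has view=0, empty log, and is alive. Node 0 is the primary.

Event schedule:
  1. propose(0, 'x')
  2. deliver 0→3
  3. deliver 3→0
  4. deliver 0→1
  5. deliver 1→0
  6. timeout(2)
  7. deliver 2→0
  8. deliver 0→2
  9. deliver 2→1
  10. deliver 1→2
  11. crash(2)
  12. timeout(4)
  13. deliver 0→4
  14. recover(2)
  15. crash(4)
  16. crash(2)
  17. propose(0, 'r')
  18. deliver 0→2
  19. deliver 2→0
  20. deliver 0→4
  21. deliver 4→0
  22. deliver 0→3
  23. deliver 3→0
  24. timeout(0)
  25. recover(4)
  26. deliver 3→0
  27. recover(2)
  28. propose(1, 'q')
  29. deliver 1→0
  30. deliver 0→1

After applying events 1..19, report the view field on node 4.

1

1. propose(0,'x'):  nop
2. deliver 0→3:  <3:back v0 x>
3. deliver 3→0:  nop
4. deliver 0→1:  <1:back v0 x>
5. deliver 1→0:  <0:prim v0 x>
6. timeout(2):  <2:back v1 ->
7. deliver 2→0:  <0:back v1 x>
8. deliver 0→2:  nop
9. deliver 2→1:  <1:prim v1 x>
10. deliver 1→2:  nop
11. crash(2):  <2:✗back v1 ->
12. timeout(4):  <4:back v1 ->
13. deliver 0→4:  nop
14. recover(2):  <2:back v1 ->
15. crash(4):  <4:✗back v1 ->
16. crash(2):  <2:✗back v1 ->
17. propose(0,'r'):  nop
18. deliver 0→2:  nop
19. deliver 2→0:  nop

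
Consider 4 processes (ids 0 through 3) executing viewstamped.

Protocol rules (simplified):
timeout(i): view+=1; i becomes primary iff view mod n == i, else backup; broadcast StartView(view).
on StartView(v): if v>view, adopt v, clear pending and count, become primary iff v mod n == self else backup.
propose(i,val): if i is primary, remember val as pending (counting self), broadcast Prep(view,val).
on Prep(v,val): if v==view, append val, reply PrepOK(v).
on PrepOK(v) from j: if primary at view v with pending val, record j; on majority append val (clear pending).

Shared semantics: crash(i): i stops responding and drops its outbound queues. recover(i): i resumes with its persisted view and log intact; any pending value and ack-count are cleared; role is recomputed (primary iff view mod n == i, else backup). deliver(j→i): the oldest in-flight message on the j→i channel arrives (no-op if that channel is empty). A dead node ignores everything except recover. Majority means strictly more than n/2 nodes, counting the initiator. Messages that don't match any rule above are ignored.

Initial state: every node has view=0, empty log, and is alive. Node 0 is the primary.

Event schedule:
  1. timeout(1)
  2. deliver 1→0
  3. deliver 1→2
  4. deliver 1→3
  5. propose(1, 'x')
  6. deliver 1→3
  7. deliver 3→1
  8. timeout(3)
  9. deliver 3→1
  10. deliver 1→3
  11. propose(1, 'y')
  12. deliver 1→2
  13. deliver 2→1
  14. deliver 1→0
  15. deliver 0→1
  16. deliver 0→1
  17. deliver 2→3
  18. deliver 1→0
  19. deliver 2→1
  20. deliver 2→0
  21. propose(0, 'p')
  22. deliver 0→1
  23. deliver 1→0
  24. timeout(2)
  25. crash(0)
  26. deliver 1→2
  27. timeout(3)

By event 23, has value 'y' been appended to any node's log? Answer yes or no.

after 1 — timeout(1): n1:prim/v1/[-]
after 2 — deliver 1→0: n0:back/v1/[-]
after 3 — deliver 1→2: n2:back/v1/[-]
after 4 — deliver 1→3: n3:back/v1/[-]
after 5 — propose(1,'x'): ·
after 6 — deliver 1→3: n3:back/v1/[x]
after 7 — deliver 3→1: ·
after 8 — timeout(3): n3:back/v2/[x]
after 9 — deliver 3→1: n1:back/v2/[-]
after 10 — deliver 1→3: ·
after 11 — propose(1,'y'): ·
after 12 — deliver 1→2: n2:back/v1/[x]
after 13 — deliver 2→1: ·
after 14 — deliver 1→0: n0:back/v1/[x]
after 15 — deliver 0→1: ·
after 16 — deliver 0→1: ·
after 17 — deliver 2→3: ·
after 18 — deliver 1→0: ·
after 19 — deliver 2→1: ·
after 20 — deliver 2→0: ·
after 21 — propose(0,'p'): ·
after 22 — deliver 0→1: ·
after 23 — deliver 1→0: ·

no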